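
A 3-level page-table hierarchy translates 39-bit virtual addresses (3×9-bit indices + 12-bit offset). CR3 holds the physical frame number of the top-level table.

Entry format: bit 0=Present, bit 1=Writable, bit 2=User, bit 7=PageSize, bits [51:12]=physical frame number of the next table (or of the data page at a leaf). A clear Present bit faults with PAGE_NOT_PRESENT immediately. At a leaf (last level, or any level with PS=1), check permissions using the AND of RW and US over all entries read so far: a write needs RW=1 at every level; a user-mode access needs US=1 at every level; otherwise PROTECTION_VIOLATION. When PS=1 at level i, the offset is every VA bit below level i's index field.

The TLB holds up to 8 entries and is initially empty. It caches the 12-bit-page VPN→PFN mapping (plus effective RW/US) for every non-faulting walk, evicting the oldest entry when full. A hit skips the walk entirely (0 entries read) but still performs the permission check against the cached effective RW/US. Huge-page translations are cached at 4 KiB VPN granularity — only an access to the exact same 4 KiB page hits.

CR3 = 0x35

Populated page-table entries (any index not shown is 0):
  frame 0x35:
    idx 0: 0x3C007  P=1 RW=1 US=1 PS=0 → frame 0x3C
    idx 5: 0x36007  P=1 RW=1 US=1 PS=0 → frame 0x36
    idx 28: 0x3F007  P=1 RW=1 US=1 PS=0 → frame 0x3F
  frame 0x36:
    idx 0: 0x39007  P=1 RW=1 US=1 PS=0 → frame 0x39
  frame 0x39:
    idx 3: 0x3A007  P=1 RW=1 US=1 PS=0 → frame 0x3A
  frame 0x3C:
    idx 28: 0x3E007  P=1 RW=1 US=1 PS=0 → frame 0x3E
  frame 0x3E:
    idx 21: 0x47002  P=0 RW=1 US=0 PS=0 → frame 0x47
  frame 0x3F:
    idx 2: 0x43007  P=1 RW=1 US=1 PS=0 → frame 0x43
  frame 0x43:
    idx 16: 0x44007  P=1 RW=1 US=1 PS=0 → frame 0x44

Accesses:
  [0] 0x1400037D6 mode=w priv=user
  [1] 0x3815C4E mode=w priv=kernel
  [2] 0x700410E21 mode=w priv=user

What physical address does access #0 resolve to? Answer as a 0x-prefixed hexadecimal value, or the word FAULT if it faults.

Walk each access:
#0 VA=0x1400037D6 (w,user):
  [0] read 0x35 idx=5: raw=0x36007 flags P=1 W=1 U=1 S=0
  [1] read 0x36 idx=0: raw=0x39007 flags P=1 W=1 U=1 S=0
  [2] read 0x39 idx=3: raw=0x3A007 flags P=1 W=1 U=1 S=0
  ✓ 0x3A7D6  — 3 lookups
#1 VA=0x3815C4E (w,kernel):
  [0] read 0x35 idx=0: raw=0x3C007 flags P=1 W=1 U=1 S=0
  [1] read 0x3C idx=28: raw=0x3E007 flags P=1 W=1 U=1 S=0
  [2] read 0x3E idx=21: raw=0x47002 flags P=0 W=1 U=0 S=0
  ✗ PAGE_NOT_PRESENT  [3 reads]
#2 VA=0x700410E21 (w,user):
  [0] read 0x35 idx=28: raw=0x3F007 flags P=1 W=1 U=1 S=0
  [1] read 0x3F idx=2: raw=0x43007 flags P=1 W=1 U=1 S=0
  [2] read 0x43 idx=16: raw=0x44007 flags P=1 W=1 U=1 S=0
  ✓ 0x44E21  — 3 lookups

Access #0 PA: 0x3A7D6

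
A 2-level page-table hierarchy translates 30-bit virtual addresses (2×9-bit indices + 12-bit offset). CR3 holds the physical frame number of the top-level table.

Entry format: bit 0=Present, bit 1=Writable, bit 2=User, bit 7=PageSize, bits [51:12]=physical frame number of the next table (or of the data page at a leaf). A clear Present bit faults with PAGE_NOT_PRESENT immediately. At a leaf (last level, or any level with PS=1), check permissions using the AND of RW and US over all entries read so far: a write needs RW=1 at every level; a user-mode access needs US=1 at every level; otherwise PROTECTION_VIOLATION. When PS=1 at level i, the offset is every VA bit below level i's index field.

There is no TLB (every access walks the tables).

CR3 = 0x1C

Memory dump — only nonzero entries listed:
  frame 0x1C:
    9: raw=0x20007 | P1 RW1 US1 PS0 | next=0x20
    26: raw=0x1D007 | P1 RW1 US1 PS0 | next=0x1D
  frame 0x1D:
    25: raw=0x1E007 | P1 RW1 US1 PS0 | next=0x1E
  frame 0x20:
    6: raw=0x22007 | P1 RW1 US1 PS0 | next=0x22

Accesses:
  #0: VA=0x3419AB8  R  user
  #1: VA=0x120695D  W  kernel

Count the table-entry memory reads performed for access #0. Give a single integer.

Per-access translation:
#0 VA=0x3419AB8 (r,user):
  L0: frame=0x1C idx=26 entry=0x1D007 [P=1 RW=1 US=1 PS=0]
  L1: frame=0x1D idx=25 entry=0x1E007 [P=1 RW=1 US=1 PS=0]
  ✓ 0x1EAB8  — 2 lookups
#1 VA=0x120695D (w,kernel):
  L0: frame=0x1C idx=9 entry=0x20007 [P=1 RW=1 US=1 PS=0]
  L1: frame=0x20 idx=6 entry=0x22007 [P=1 RW=1 US=1 PS=0]
  ✓ 0x2295D  — 2 lookups

Entries read for #0: 2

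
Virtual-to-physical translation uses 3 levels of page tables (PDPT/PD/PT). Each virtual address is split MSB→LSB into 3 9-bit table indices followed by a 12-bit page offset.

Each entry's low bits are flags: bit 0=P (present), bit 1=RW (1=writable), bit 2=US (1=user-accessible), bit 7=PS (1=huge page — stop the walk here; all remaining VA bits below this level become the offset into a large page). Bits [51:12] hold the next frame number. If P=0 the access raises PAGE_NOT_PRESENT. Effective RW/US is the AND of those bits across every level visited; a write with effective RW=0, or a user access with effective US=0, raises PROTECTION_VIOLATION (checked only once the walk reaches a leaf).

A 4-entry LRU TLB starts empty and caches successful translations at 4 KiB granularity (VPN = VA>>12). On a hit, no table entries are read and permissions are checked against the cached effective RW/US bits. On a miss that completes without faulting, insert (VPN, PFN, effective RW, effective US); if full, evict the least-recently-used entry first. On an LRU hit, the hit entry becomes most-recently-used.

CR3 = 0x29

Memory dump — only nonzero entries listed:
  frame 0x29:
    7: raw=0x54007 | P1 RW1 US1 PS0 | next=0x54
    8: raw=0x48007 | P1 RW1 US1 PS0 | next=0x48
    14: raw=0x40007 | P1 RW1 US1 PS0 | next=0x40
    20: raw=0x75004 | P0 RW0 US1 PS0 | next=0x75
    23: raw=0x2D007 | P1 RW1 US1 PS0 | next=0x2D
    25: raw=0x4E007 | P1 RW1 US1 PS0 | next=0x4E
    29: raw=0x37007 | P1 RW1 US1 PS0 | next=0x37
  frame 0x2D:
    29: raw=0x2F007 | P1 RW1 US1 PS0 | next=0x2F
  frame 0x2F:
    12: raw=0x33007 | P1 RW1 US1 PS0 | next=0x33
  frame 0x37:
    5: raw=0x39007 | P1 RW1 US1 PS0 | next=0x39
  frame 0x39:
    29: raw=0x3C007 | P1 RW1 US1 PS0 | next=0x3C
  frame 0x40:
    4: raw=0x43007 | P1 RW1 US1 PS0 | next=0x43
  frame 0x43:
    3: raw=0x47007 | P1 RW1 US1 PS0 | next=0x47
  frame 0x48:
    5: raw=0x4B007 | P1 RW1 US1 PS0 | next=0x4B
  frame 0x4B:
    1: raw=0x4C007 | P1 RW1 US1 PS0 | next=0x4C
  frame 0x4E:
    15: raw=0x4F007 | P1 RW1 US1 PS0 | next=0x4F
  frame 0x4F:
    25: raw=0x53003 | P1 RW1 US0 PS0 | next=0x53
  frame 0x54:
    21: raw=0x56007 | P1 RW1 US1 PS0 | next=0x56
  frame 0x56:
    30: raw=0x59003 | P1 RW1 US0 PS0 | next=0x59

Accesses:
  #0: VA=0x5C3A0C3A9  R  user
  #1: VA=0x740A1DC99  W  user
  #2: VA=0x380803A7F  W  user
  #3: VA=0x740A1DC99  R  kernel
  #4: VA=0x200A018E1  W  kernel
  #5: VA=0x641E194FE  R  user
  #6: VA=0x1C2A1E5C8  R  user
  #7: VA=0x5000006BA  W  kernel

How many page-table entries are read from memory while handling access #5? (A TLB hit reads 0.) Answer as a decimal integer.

Trace:
#0 VA=0x5C3A0C3A9 (r,user):
  L0 @0x29[23] → 0x2D007  P=1,RW=1,US=1,PS=0
  L1 @0x2D[29] → 0x2F007  P=1,RW=1,US=1,PS=0
  L2 @0x2F[12] → 0x33007  P=1,RW=1,US=1,PS=0
  ⇒ phys 0x333A9  [3 reads]
#1 VA=0x740A1DC99 (w,user):
  L0 @0x29[29] → 0x37007  P=1,RW=1,US=1,PS=0
  L1 @0x37[5] → 0x39007  P=1,RW=1,US=1,PS=0
  L2 @0x39[29] → 0x3C007  P=1,RW=1,US=1,PS=0
  ⇒ phys 0x3CC99  [3 reads]
#2 VA=0x380803A7F (w,user):
  L0 @0x29[14] → 0x40007  P=1,RW=1,US=1,PS=0
  L1 @0x40[4] → 0x43007  P=1,RW=1,US=1,PS=0
  L2 @0x43[3] → 0x47007  P=1,RW=1,US=1,PS=0
  ⇒ phys 0x47A7F  [3 reads]
#3 VA=0x740A1DC99 (r,kernel):
  TLB hit vpn=0x740A1D → PA=0x3CC99
#4 VA=0x200A018E1 (w,kernel):
  L0 @0x29[8] → 0x48007  P=1,RW=1,US=1,PS=0
  L1 @0x48[5] → 0x4B007  P=1,RW=1,US=1,PS=0
  L2 @0x4B[1] → 0x4C007  P=1,RW=1,US=1,PS=0
  ⇒ phys 0x4C8E1  [3 reads]
#5 VA=0x641E194FE (r,user):
  L0 @0x29[25] → 0x4E007  P=1,RW=1,US=1,PS=0
  L1 @0x4E[15] → 0x4F007  P=1,RW=1,US=1,PS=0
  L2 @0x4F[25] → 0x53003  P=1,RW=1,US=0,PS=0
  ✗ PROTECTION_VIOLATION  [3 reads]
#6 VA=0x1C2A1E5C8 (r,user):
  L0 @0x29[7] → 0x54007  P=1,RW=1,US=1,PS=0
  L1 @0x54[21] → 0x56007  P=1,RW=1,US=1,PS=0
  L2 @0x56[30] → 0x59003  P=1,RW=1,US=0,PS=0
  ✗ PROTECTION_VIOLATION  [3 reads]
#7 VA=0x5000006BA (w,kernel):
  L0 @0x29[20] → 0x75004  P=0,RW=0,US=1,PS=0
  ✗ PAGE_NOT_PRESENT  [1 reads]

Entries read for #5: 3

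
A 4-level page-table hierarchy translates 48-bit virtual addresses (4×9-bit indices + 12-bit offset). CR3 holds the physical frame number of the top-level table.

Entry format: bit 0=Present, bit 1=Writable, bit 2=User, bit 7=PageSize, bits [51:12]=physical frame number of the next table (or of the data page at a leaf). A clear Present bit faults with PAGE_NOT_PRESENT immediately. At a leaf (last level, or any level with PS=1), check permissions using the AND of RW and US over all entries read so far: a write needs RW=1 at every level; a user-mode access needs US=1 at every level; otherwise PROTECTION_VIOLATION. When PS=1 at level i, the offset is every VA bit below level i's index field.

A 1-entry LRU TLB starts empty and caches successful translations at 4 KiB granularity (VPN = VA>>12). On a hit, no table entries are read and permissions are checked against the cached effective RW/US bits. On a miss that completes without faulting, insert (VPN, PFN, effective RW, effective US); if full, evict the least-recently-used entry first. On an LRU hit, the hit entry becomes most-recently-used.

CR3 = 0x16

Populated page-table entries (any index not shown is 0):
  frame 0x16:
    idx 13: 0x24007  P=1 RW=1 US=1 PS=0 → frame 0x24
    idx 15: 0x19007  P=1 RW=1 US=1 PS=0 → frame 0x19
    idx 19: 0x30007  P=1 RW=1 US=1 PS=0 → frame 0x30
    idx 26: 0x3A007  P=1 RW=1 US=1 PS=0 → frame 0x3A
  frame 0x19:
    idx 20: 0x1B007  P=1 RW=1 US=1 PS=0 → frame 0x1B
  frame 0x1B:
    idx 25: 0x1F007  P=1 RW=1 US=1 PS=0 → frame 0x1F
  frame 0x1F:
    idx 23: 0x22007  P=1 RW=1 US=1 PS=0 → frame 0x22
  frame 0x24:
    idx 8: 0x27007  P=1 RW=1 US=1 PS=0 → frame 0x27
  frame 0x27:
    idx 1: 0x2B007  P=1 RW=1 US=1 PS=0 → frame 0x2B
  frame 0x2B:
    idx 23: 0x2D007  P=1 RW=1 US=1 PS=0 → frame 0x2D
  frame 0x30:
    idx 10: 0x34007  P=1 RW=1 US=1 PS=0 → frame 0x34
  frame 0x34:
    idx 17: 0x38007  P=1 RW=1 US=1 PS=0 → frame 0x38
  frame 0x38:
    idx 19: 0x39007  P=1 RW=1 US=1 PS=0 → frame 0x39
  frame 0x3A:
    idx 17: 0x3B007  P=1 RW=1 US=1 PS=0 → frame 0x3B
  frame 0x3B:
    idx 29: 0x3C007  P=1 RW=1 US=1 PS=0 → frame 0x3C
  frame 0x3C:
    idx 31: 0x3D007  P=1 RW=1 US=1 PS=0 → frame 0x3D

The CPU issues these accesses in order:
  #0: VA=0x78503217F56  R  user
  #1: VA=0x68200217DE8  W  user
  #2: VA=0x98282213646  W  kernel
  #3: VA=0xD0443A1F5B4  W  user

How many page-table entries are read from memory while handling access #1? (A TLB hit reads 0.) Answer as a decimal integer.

Per-access translation:
#0 VA=0x78503217F56 (r,user):
  L0: frame=0x16 idx=15 entry=0x19007 [P=1 RW=1 US=1 PS=0]
  L1: frame=0x19 idx=20 entry=0x1B007 [P=1 RW=1 US=1 PS=0]
  L2: frame=0x1B idx=25 entry=0x1F007 [P=1 RW=1 US=1 PS=0]
  L3: frame=0x1F idx=23 entry=0x22007 [P=1 RW=1 US=1 PS=0]
  → PA=0x22F56  (4 entries read)
#1 VA=0x68200217DE8 (w,user):
  L0: frame=0x16 idx=13 entry=0x24007 [P=1 RW=1 US=1 PS=0]
  L1: frame=0x24 idx=8 entry=0x27007 [P=1 RW=1 US=1 PS=0]
  L2: frame=0x27 idx=1 entry=0x2B007 [P=1 RW=1 US=1 PS=0]
  L3: frame=0x2B idx=23 entry=0x2D007 [P=1 RW=1 US=1 PS=0]
  → PA=0x2DDE8  (4 entries read)
#2 VA=0x98282213646 (w,kernel):
  L0: frame=0x16 idx=19 entry=0x30007 [P=1 RW=1 US=1 PS=0]
  L1: frame=0x30 idx=10 entry=0x34007 [P=1 RW=1 US=1 PS=0]
  L2: frame=0x34 idx=17 entry=0x38007 [P=1 RW=1 US=1 PS=0]
  L3: frame=0x38 idx=19 entry=0x39007 [P=1 RW=1 US=1 PS=0]
  → PA=0x39646  (4 entries read)
#3 VA=0xD0443A1F5B4 (w,user):
  L0: frame=0x16 idx=26 entry=0x3A007 [P=1 RW=1 US=1 PS=0]
  L1: frame=0x3A idx=17 entry=0x3B007 [P=1 RW=1 US=1 PS=0]
  L2: frame=0x3B idx=29 entry=0x3C007 [P=1 RW=1 US=1 PS=0]
  L3: frame=0x3C idx=31 entry=0x3D007 [P=1 RW=1 US=1 PS=0]
  → PA=0x3D5B4  (4 entries read)

Entries read for #1: 4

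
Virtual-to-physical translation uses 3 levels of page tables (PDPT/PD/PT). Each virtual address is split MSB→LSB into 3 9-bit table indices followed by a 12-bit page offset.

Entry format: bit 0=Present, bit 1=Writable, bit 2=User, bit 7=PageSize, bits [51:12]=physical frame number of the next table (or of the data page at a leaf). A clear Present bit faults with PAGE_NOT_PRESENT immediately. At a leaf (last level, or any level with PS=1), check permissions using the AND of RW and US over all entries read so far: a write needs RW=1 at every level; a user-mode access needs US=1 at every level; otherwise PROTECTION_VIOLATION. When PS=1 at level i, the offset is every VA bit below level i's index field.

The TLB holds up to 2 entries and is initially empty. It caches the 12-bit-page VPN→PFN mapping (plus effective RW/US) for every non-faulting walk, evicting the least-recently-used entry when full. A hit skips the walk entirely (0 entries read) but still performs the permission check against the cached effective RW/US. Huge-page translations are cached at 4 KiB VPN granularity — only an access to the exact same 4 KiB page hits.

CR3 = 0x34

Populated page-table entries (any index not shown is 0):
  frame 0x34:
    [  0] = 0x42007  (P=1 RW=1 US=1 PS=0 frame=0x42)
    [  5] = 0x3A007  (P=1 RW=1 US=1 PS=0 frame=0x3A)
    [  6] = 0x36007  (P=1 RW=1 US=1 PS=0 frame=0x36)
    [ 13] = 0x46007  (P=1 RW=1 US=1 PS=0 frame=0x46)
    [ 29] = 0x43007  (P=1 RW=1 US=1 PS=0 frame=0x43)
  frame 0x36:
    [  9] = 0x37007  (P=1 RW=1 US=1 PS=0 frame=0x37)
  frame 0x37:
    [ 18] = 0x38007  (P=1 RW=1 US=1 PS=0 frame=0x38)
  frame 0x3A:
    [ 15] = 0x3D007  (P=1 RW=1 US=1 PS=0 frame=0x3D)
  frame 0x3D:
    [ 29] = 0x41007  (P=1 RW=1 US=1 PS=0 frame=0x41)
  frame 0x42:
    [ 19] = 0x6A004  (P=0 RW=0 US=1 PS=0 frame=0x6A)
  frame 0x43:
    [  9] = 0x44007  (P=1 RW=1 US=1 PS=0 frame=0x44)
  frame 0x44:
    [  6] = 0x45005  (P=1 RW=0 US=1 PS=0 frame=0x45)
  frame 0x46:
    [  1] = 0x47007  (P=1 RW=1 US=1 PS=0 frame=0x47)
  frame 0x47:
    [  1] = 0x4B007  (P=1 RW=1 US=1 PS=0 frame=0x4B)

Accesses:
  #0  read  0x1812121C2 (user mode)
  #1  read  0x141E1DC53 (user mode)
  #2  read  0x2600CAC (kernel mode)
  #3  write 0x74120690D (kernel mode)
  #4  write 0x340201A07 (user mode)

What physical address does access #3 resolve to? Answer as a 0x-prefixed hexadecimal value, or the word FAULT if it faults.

Walk each access:
#0 VA=0x1812121C2 (r,user):
  [0] read 0x34 idx=6: raw=0x36007 flags P=1 W=1 U=1 S=0
  [1] read 0x36 idx=9: raw=0x37007 flags P=1 W=1 U=1 S=0
  [2] read 0x37 idx=18: raw=0x38007 flags P=1 W=1 U=1 S=0
  ✓ 0x381C2  — 3 lookups
#1 VA=0x141E1DC53 (r,user):
  [0] read 0x34 idx=5: raw=0x3A007 flags P=1 W=1 U=1 S=0
  [1] read 0x3A idx=15: raw=0x3D007 flags P=1 W=1 U=1 S=0
  [2] read 0x3D idx=29: raw=0x41007 flags P=1 W=1 U=1 S=0
  ✓ 0x41C53  — 3 lookups
#2 VA=0x2600CAC (r,kernel):
  [0] read 0x34 idx=0: raw=0x42007 flags P=1 W=1 U=1 S=0
  [1] read 0x42 idx=19: raw=0x6A004 flags P=0 W=0 U=1 S=0
  ⇒ fault: PAGE_NOT_PRESENT  — 2 lookups
#3 VA=0x74120690D (w,kernel):
  [0] read 0x34 idx=29: raw=0x43007 flags P=1 W=1 U=1 S=0
  [1] read 0x43 idx=9: raw=0x44007 flags P=1 W=1 U=1 S=0
  [2] read 0x44 idx=6: raw=0x45005 flags P=1 W=0 U=1 S=0
  ⇒ fault: PROTECTION_VIOLATION  — 3 lookups
#4 VA=0x340201A07 (w,user):
  [0] read 0x34 idx=13: raw=0x46007 flags P=1 W=1 U=1 S=0
  [1] read 0x46 idx=1: raw=0x47007 flags P=1 W=1 U=1 S=0
  [2] read 0x47 idx=1: raw=0x4B007 flags P=1 W=1 U=1 S=0
  ✓ 0x4BA07  — 3 lookups

Access #3 PA: FAULT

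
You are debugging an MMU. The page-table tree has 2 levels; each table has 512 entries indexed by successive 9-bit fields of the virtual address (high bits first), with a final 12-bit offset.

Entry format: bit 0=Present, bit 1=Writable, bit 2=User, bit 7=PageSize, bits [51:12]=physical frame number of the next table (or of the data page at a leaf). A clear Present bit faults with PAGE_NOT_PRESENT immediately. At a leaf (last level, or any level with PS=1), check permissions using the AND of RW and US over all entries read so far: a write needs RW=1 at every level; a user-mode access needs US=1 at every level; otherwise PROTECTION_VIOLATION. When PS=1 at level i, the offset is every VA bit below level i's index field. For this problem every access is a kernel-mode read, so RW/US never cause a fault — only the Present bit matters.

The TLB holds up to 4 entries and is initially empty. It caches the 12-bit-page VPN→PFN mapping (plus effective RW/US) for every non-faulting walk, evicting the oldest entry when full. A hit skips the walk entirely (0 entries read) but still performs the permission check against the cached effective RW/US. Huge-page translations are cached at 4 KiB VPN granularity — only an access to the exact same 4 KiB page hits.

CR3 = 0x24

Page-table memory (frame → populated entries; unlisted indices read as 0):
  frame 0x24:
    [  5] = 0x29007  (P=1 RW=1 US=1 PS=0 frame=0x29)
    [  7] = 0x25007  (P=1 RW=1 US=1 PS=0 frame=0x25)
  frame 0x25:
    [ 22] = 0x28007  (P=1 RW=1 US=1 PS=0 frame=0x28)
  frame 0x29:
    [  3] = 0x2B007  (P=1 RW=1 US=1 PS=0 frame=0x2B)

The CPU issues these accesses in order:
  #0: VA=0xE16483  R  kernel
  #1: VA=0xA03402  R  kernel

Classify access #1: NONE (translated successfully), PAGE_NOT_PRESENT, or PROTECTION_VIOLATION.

Walk each access:
#0 VA=0xE16483 (r,kernel):
  L0: frame=0x24 idx=7 entry=0x25007 [P=1 RW=1 US=1 PS=0]
  L1: frame=0x25 idx=22 entry=0x28007 [P=1 RW=1 US=1 PS=0]
  ✓ 0x28483  — 2 lookups
#1 VA=0xA03402 (r,kernel):
  L0: frame=0x24 idx=5 entry=0x29007 [P=1 RW=1 US=1 PS=0]
  L1: frame=0x29 idx=3 entry=0x2B007 [P=1 RW=1 US=1 PS=0]
  ✓ 0x2B402  — 2 lookups

Access #1 fault: NONE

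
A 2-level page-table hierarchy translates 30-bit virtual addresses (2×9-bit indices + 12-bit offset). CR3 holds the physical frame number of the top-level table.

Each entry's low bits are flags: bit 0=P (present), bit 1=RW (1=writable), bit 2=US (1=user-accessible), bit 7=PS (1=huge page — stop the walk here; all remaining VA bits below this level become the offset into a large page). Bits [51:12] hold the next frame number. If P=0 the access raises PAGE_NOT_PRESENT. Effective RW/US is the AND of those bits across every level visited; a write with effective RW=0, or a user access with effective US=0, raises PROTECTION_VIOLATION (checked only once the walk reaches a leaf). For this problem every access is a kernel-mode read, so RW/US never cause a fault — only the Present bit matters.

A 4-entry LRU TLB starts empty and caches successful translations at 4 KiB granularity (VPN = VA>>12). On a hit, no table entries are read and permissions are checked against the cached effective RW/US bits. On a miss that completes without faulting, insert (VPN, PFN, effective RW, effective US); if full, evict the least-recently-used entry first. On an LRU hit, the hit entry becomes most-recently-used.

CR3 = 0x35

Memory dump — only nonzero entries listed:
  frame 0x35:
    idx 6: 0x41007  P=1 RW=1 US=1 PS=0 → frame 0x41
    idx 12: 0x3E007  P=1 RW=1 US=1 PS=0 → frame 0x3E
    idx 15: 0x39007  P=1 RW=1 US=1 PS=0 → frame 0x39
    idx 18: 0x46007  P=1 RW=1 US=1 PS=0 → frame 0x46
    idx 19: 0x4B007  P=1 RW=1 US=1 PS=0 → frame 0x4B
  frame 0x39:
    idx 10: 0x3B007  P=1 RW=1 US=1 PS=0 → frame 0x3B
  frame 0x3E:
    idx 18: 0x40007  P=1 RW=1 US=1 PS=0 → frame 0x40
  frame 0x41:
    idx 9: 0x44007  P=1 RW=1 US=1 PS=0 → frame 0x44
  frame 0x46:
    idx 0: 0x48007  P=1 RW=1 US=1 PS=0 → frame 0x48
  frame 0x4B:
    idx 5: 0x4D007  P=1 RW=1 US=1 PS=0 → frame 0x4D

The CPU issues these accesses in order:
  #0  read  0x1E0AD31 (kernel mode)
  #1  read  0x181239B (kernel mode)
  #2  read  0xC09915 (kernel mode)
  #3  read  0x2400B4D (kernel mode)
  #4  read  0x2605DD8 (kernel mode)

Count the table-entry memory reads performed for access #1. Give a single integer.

Walk each access:
#0 VA=0x1E0AD31 (r,kernel):
  L0: frame=0x35 idx=15 entry=0x39007 [P=1 RW=1 US=1 PS=0]
  L1: frame=0x39 idx=10 entry=0x3B007 [P=1 RW=1 US=1 PS=0]
  → PA=0x3BD31  (2 entries read)
#1 VA=0x181239B (r,kernel):
  L0: frame=0x35 idx=12 entry=0x3E007 [P=1 RW=1 US=1 PS=0]
  L1: frame=0x3E idx=18 entry=0x40007 [P=1 RW=1 US=1 PS=0]
  → PA=0x4039B  (2 entries read)
#2 VA=0xC09915 (r,kernel):
  L0: frame=0x35 idx=6 entry=0x41007 [P=1 RW=1 US=1 PS=0]
  L1: frame=0x41 idx=9 entry=0x44007 [P=1 RW=1 US=1 PS=0]
  → PA=0x44915  (2 entries read)
#3 VA=0x2400B4D (r,kernel):
  L0: frame=0x35 idx=18 entry=0x46007 [P=1 RW=1 US=1 PS=0]
  L1: frame=0x46 idx=0 entry=0x48007 [P=1 RW=1 US=1 PS=0]
  → PA=0x48B4D  (2 entries read)
#4 VA=0x2605DD8 (r,kernel):
  L0: frame=0x35 idx=19 entry=0x4B007 [P=1 RW=1 US=1 PS=0]
  L1: frame=0x4B idx=5 entry=0x4D007 [P=1 RW=1 US=1 PS=0]
  → PA=0x4DDD8  (2 entries read)

Entries read for #1: 2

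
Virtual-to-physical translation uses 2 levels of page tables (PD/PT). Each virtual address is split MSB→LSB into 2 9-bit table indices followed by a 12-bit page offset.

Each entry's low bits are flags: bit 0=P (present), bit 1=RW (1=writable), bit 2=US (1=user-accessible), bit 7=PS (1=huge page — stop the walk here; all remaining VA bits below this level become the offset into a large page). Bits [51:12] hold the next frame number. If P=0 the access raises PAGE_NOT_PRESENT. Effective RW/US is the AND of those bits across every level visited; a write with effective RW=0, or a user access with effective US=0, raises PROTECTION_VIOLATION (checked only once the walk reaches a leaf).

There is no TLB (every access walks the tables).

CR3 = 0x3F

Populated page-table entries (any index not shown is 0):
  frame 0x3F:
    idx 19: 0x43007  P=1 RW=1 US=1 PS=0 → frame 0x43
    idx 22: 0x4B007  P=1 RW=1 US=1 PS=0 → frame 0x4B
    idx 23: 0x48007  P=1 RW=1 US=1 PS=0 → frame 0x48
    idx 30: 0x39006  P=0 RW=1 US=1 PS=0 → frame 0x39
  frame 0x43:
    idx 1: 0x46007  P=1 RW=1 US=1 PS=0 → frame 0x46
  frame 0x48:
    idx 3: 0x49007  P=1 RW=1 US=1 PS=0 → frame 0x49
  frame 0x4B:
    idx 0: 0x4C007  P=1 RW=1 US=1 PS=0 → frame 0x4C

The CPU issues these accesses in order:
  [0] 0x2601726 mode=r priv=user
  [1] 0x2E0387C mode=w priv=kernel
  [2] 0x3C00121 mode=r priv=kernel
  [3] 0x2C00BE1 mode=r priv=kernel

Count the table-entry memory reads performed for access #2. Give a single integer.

Trace:
#0 VA=0x2601726 (r,user):
  L0: frame=0x3F idx=19 entry=0x43007 [P=1 RW=1 US=1 PS=0]
  L1: frame=0x43 idx=1 entry=0x46007 [P=1 RW=1 US=1 PS=0]
  ⇒ phys 0x46726  [2 reads]
#1 VA=0x2E0387C (w,kernel):
  L0: frame=0x3F idx=23 entry=0x48007 [P=1 RW=1 US=1 PS=0]
  L1: frame=0x48 idx=3 entry=0x49007 [P=1 RW=1 US=1 PS=0]
  ⇒ phys 0x4987C  [2 reads]
#2 VA=0x3C00121 (r,kernel):
  L0: frame=0x3F idx=30 entry=0x39006 [P=0 RW=1 US=1 PS=0]
  → PAGE_NOT_PRESENT  (1 entries read)
#3 VA=0x2C00BE1 (r,kernel):
  L0: frame=0x3F idx=22 entry=0x4B007 [P=1 RW=1 US=1 PS=0]
  L1: frame=0x4B idx=0 entry=0x4C007 [P=1 RW=1 US=1 PS=0]
  ⇒ phys 0x4CBE1  [2 reads]

Entries read for #2: 1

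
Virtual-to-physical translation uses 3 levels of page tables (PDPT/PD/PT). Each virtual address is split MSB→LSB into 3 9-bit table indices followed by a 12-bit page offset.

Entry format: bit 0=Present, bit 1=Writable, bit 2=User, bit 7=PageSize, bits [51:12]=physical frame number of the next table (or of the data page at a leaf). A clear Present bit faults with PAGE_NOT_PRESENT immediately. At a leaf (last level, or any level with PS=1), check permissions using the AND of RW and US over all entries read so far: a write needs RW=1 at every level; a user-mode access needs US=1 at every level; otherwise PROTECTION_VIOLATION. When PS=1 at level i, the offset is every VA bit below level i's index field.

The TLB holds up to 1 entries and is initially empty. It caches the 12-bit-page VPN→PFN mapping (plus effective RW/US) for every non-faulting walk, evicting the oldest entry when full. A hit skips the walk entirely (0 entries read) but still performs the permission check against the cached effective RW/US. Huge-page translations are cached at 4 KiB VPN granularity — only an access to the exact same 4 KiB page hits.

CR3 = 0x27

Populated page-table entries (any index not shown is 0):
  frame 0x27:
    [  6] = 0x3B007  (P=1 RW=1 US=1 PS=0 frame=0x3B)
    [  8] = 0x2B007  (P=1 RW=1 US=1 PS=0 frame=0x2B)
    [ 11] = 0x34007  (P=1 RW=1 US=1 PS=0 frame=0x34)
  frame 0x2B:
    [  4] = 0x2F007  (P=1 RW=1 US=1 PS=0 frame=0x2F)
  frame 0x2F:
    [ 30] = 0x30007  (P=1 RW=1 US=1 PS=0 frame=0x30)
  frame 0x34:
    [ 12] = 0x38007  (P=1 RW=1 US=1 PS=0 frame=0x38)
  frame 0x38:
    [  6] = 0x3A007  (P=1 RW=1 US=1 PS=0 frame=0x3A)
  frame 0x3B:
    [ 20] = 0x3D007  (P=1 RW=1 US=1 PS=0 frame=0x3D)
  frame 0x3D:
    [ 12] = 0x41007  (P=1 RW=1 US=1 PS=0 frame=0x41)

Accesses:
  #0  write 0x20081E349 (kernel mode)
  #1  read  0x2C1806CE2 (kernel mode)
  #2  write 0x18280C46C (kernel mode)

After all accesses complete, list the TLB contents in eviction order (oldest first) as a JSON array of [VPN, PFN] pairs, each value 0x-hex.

Walk each access:
#0 VA=0x20081E349 (w,kernel):
  [0] read 0x27 idx=8: raw=0x2B007 flags P=1 W=1 U=1 S=0
  [1] read 0x2B idx=4: raw=0x2F007 flags P=1 W=1 U=1 S=0
  [2] read 0x2F idx=30: raw=0x30007 flags P=1 W=1 U=1 S=0
  → PA=0x30349  (3 entries read)
#1 VA=0x2C1806CE2 (r,kernel):
  [0] read 0x27 idx=11: raw=0x34007 flags P=1 W=1 U=1 S=0
  [1] read 0x34 idx=12: raw=0x38007 flags P=1 W=1 U=1 S=0
  [2] read 0x38 idx=6: raw=0x3A007 flags P=1 W=1 U=1 S=0
  → PA=0x3ACE2  (3 entries read)
#2 VA=0x18280C46C (w,kernel):
  [0] read 0x27 idx=6: raw=0x3B007 flags P=1 W=1 U=1 S=0
  [1] read 0x3B idx=20: raw=0x3D007 flags P=1 W=1 U=1 S=0
  [2] read 0x3D idx=12: raw=0x41007 flags P=1 W=1 U=1 S=0
  → PA=0x4146C  (3 entries read)

TLB: [["0x18280C", "0x41"]]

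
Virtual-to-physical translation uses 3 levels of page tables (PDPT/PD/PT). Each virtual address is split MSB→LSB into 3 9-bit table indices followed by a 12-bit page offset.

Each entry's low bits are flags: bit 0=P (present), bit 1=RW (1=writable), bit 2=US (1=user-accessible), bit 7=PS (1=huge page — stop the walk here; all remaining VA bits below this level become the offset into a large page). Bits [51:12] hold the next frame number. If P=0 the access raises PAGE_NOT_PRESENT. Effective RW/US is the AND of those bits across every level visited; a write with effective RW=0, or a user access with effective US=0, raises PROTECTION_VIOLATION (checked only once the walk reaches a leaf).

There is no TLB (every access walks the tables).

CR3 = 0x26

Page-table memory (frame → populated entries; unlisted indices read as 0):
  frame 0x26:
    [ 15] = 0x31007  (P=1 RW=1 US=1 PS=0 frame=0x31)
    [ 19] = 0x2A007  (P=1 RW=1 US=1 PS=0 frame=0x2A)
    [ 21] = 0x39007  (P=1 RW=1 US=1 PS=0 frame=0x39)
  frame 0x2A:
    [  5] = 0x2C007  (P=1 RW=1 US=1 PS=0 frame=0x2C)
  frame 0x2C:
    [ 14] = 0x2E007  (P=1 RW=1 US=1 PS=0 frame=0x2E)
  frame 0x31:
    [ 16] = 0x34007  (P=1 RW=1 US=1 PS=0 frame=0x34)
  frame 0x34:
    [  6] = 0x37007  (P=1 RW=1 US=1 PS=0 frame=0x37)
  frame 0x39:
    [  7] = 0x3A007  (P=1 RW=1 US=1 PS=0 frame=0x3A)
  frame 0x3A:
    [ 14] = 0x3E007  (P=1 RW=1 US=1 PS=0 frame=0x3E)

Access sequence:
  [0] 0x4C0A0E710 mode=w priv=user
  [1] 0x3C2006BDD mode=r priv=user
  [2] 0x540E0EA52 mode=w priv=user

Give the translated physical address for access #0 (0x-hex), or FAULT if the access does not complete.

Per-access translation:
#0 VA=0x4C0A0E710 (w,user):
  L0 @0x26[19] → 0x2A007  P=1,RW=1,US=1,PS=0
  L1 @0x2A[5] → 0x2C007  P=1,RW=1,US=1,PS=0
  L2 @0x2C[14] → 0x2E007  P=1,RW=1,US=1,PS=0
  ✓ 0x2E710  — 3 lookups
#1 VA=0x3C2006BDD (r,user):
  L0 @0x26[15] → 0x31007  P=1,RW=1,US=1,PS=0
  L1 @0x31[16] → 0x34007  P=1,RW=1,US=1,PS=0
  L2 @0x34[6] → 0x37007  P=1,RW=1,US=1,PS=0
  ✓ 0x37BDD  — 3 lookups
#2 VA=0x540E0EA52 (w,user):
  L0 @0x26[21] → 0x39007  P=1,RW=1,US=1,PS=0
  L1 @0x39[7] → 0x3A007  P=1,RW=1,US=1,PS=0
  L2 @0x3A[14] → 0x3E007  P=1,RW=1,US=1,PS=0
  ✓ 0x3EA52  — 3 lookups

Access #0 PA: 0x2E710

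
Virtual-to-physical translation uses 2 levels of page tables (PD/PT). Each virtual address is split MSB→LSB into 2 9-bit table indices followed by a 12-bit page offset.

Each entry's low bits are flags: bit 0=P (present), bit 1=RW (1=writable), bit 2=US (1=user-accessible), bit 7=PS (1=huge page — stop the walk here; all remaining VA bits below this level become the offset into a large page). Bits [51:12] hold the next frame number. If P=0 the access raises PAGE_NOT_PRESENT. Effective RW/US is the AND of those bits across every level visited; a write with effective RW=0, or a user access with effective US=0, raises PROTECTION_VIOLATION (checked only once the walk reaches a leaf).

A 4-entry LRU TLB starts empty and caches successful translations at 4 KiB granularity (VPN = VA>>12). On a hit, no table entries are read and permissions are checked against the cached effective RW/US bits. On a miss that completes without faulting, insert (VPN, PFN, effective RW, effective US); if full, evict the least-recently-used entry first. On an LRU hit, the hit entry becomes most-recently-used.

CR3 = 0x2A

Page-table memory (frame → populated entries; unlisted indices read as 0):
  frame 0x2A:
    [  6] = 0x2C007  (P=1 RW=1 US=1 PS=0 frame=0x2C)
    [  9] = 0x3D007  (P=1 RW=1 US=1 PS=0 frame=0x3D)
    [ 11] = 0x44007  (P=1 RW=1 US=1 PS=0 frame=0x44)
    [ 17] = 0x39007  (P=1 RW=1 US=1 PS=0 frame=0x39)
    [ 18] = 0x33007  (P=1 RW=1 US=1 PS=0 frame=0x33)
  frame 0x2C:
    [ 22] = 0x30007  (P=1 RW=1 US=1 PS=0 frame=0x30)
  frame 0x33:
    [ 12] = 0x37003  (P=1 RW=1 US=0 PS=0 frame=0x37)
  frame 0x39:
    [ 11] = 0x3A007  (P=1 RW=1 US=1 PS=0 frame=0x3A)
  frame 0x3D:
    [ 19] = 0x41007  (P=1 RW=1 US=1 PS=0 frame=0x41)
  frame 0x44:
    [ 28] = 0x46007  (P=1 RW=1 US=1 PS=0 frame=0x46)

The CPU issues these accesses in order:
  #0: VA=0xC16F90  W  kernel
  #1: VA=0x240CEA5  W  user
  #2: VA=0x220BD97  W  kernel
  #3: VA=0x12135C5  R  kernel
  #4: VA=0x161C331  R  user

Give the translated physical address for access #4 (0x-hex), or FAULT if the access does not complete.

Walk each access:
#0 VA=0xC16F90 (w,kernel):
  L0: frame=0x2A idx=6 entry=0x2C007 [P=1 RW=1 US=1 PS=0]
  L1: frame=0x2C idx=22 entry=0x30007 [P=1 RW=1 US=1 PS=0]
  → PA=0x30F90  (2 entries read)
#1 VA=0x240CEA5 (w,user):
  L0: frame=0x2A idx=18 entry=0x33007 [P=1 RW=1 US=1 PS=0]
  L1: frame=0x33 idx=12 entry=0x37003 [P=1 RW=1 US=0 PS=0]
  ⇒ fault: PROTECTION_VIOLATION  — 2 lookups
#2 VA=0x220BD97 (w,kernel):
  L0: frame=0x2A idx=17 entry=0x39007 [P=1 RW=1 US=1 PS=0]
  L1: frame=0x39 idx=11 entry=0x3A007 [P=1 RW=1 US=1 PS=0]
  → PA=0x3AD97  (2 entries read)
#3 VA=0x12135C5 (r,kernel):
  L0: frame=0x2A idx=9 entry=0x3D007 [P=1 RW=1 US=1 PS=0]
  L1: frame=0x3D idx=19 entry=0x41007 [P=1 RW=1 US=1 PS=0]
  → PA=0x415C5  (2 entries read)
#4 VA=0x161C331 (r,user):
  L0: frame=0x2A idx=11 entry=0x44007 [P=1 RW=1 US=1 PS=0]
  L1: frame=0x44 idx=28 entry=0x46007 [P=1 RW=1 US=1 PS=0]
  → PA=0x46331  (2 entries read)

Access #4 PA: 0x46331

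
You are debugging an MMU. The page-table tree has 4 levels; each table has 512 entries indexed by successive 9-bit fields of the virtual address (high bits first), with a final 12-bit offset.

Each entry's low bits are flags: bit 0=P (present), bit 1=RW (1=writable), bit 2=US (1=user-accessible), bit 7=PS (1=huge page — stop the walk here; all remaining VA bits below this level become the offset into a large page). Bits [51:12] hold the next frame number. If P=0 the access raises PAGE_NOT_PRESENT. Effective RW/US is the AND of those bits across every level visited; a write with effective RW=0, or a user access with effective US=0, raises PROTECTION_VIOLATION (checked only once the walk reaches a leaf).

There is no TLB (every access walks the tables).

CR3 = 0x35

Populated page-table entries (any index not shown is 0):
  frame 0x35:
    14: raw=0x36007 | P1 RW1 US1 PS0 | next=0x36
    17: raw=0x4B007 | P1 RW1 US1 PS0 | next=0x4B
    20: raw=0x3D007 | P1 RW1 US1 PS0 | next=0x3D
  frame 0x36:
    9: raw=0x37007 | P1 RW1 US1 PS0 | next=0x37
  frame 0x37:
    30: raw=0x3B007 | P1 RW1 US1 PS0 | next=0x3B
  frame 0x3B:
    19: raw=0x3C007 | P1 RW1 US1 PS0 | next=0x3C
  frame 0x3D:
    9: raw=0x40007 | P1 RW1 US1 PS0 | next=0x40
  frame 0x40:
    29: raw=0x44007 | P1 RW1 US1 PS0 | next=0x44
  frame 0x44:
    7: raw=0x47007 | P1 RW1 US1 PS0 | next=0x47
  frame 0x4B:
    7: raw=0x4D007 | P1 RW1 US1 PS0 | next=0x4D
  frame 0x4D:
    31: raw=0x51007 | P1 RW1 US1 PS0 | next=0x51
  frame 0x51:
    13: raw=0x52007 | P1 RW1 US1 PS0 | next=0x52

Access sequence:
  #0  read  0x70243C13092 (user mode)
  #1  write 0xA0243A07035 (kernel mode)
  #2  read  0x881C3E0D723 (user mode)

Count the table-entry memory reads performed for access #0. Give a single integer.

Trace:
#0 VA=0x70243C13092 (r,user):
  [0] read 0x35 idx=14: raw=0x36007 flags P=1 W=1 U=1 S=0
  [1] read 0x36 idx=9: raw=0x37007 flags P=1 W=1 U=1 S=0
  [2] read 0x37 idx=30: raw=0x3B007 flags P=1 W=1 U=1 S=0
  [3] read 0x3B idx=19: raw=0x3C007 flags P=1 W=1 U=1 S=0
  ✓ 0x3C092  — 4 lookups
#1 VA=0xA0243A07035 (w,kernel):
  [0] read 0x35 idx=20: raw=0x3D007 flags P=1 W=1 U=1 S=0
  [1] read 0x3D idx=9: raw=0x40007 flags P=1 W=1 U=1 S=0
  [2] read 0x40 idx=29: raw=0x44007 flags P=1 W=1 U=1 S=0
  [3] read 0x44 idx=7: raw=0x47007 flags P=1 W=1 U=1 S=0
  ✓ 0x47035  — 4 lookups
#2 VA=0x881C3E0D723 (r,user):
  [0] read 0x35 idx=17: raw=0x4B007 flags P=1 W=1 U=1 S=0
  [1] read 0x4B idx=7: raw=0x4D007 flags P=1 W=1 U=1 S=0
  [2] read 0x4D idx=31: raw=0x51007 flags P=1 W=1 U=1 S=0
  [3] read 0x51 idx=13: raw=0x52007 flags P=1 W=1 U=1 S=0
  ✓ 0x52723  — 4 lookups

Entries read for #0: 4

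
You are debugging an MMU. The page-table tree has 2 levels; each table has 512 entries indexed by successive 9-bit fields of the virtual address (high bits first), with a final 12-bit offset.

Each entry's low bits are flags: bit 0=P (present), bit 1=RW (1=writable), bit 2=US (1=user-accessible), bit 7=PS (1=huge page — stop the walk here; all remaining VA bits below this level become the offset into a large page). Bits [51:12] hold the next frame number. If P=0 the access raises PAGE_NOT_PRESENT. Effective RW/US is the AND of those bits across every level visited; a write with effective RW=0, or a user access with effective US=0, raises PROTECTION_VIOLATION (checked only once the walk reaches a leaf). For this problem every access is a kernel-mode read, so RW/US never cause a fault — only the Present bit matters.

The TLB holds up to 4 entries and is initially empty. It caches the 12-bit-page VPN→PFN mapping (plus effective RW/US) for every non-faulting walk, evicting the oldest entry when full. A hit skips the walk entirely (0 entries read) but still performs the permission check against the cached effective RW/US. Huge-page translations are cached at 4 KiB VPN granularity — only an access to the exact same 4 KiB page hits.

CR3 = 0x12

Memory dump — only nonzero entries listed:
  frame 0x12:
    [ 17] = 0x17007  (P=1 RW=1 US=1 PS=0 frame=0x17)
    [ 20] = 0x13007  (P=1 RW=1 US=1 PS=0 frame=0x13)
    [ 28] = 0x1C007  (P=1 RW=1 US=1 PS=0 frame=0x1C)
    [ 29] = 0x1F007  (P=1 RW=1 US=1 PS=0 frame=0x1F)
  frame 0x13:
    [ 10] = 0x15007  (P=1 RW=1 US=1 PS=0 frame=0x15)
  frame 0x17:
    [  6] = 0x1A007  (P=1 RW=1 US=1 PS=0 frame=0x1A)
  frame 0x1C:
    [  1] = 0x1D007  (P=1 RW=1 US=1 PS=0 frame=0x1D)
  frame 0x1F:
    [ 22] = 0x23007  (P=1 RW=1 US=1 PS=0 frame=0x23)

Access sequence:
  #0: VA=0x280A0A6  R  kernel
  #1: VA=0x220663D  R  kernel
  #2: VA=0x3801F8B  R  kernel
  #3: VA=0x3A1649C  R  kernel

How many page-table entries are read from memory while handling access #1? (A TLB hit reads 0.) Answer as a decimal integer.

Walk each access:
#0 VA=0x280A0A6 (r,kernel):
  lvl0: tbl 0x12, slot 20 ⇒ 0x13007 (P1/RW1/US1/PS0)
  lvl1: tbl 0x13, slot 10 ⇒ 0x15007 (P1/RW1/US1/PS0)
  ✓ 0x150A6  — 2 lookups
#1 VA=0x220663D (r,kernel):
  lvl0: tbl 0x12, slot 17 ⇒ 0x17007 (P1/RW1/US1/PS0)
  lvl1: tbl 0x17, slot 6 ⇒ 0x1A007 (P1/RW1/US1/PS0)
  ✓ 0x1A63D  — 2 lookups
#2 VA=0x3801F8B (r,kernel):
  lvl0: tbl 0x12, slot 28 ⇒ 0x1C007 (P1/RW1/US1/PS0)
  lvl1: tbl 0x1C, slot 1 ⇒ 0x1D007 (P1/RW1/US1/PS0)
  ✓ 0x1DF8B  — 2 lookups
#3 VA=0x3A1649C (r,kernel):
  lvl0: tbl 0x12, slot 29 ⇒ 0x1F007 (P1/RW1/US1/PS0)
  lvl1: tbl 0x1F, slot 22 ⇒ 0x23007 (P1/RW1/US1/PS0)
  ✓ 0x2349C  — 2 lookups

Entries read for #1: 2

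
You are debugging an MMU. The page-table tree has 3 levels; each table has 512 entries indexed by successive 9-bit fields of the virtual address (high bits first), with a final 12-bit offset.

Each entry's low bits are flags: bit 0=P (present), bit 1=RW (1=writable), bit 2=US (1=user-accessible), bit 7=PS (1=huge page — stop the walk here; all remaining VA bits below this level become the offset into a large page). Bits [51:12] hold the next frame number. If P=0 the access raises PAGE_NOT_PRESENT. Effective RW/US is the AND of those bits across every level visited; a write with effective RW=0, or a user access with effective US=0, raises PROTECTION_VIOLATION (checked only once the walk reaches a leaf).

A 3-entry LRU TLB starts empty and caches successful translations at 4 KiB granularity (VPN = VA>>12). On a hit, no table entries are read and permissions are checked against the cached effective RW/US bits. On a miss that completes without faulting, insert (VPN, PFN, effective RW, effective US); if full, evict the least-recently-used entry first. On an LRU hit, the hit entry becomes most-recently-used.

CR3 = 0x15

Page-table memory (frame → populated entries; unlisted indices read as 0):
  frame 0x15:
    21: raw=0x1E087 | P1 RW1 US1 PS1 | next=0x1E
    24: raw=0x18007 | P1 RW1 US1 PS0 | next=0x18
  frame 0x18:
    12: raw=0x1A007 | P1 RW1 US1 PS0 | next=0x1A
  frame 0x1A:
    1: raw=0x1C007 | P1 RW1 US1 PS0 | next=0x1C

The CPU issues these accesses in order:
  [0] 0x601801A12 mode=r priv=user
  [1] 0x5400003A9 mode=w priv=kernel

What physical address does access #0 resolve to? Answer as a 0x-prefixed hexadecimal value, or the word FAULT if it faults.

Walk each access:
#0 VA=0x601801A12 (r,user):
  [0] read 0x15 idx=24: raw=0x18007 flags P=1 W=1 U=1 S=0
  [1] read 0x18 idx=12: raw=0x1A007 flags P=1 W=1 U=1 S=0
  [2] read 0x1A idx=1: raw=0x1C007 flags P=1 W=1 U=1 S=0
  → PA=0x1CA12  (3 entries read)
#1 VA=0x5400003A9 (w,kernel):
  [0] read 0x15 idx=21: raw=0x1E087 flags P=1 W=1 U=1 S=1
  → PA=0x1E3A9 (huge @L0)  (1 entries read)

Access #0 PA: 0x1CA12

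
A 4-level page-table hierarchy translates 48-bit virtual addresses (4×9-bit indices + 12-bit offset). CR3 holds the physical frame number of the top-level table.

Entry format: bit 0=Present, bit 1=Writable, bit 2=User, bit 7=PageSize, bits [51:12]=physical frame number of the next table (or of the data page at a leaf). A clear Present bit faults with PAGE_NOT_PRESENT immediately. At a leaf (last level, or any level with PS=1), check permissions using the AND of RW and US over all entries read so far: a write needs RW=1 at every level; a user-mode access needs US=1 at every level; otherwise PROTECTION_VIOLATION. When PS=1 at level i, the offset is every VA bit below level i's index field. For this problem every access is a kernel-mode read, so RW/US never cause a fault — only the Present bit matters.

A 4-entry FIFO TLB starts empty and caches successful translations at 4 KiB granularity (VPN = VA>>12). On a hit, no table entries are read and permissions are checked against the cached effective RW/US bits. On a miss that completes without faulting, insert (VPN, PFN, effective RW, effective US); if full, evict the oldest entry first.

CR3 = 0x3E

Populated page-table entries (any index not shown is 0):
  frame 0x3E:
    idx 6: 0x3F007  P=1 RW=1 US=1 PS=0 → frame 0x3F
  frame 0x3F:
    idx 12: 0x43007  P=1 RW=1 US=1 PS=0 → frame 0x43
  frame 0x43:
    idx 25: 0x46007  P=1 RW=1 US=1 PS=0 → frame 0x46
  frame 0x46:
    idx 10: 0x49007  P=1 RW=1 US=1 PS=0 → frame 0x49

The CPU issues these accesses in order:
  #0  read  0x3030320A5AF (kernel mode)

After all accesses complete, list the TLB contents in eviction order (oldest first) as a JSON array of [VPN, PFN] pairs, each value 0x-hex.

Trace:
#0 VA=0x3030320A5AF (r,kernel):
  L0: frame=0x3E idx=6 entry=0x3F007 [P=1 RW=1 US=1 PS=0]
  L1: frame=0x3F idx=12 entry=0x43007 [P=1 RW=1 US=1 PS=0]
  L2: frame=0x43 idx=25 entry=0x46007 [P=1 RW=1 US=1 PS=0]
  L3: frame=0x46 idx=10 entry=0x49007 [P=1 RW=1 US=1 PS=0]
  → PA=0x495AF  (4 entries read)

TLB: [["0x3030320A", "0x49"]]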